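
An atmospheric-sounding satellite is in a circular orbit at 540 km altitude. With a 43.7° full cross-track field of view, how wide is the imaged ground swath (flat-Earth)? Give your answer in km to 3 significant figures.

Half-angle = 43.7°/2 = 21.85°.
Swath width ≈ 2h·tan(θ/2) = 2 × 540 × tan(21.85°) = 433.1 km.

433 km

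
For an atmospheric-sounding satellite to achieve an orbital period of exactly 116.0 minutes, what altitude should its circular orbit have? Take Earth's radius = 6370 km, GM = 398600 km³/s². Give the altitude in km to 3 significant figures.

T = 116.0 min = 6960.0 s.
From T = 2π√(a³/μ): a = (μ T²/4π²)^(1/3) = (398600 × 6960.0² / 4π²)^(1/3) = 7879 km.
Altitude h = a − R = 7879 − 6370 = 1509 km.

1510 km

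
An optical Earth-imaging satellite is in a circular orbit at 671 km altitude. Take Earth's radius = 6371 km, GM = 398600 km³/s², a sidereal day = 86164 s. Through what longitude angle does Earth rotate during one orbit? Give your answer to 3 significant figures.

Semi-major axis a = 6371 + 671 = 7042 km. Period T = 2π√(a³/μ) = 2π√(7042³/398600) = 5881.1 s = 98.02 min.
During one orbit Earth rotates (5881.1 / 86164) × 360° = 24.57°.

24.6°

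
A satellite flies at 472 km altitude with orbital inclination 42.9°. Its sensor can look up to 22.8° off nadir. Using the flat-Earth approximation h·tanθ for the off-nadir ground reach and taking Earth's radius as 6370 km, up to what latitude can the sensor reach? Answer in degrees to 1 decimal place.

For a prograde orbit the ground track reaches latitude ±i = ±42.9°.
Sensor half-swath on the ground ≈ 472·tan(22.8°) = 198 km = 1.78° of latitude.
Maximum observable latitude ≈ 42.9 + 1.78 = 44.7°.

44.7°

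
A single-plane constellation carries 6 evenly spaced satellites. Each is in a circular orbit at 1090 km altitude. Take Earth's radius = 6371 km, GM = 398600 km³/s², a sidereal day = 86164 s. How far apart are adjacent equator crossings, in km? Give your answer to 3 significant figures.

497 km

Semi-major axis a = 6371 + 1090 = 7461 km. Period T = 2π√(a³/μ) = 2π√(7461³/398600) = 6413.7 s = 106.89 min.
Single-satellite node shift = (6413.7/86164) × 360° = 26.80°.
With 6 satellites evenly phased, successive equator crossings are 26.80/6 = 4.466° apart.
That is 4.466 × 111.2 = 497 km at the equator.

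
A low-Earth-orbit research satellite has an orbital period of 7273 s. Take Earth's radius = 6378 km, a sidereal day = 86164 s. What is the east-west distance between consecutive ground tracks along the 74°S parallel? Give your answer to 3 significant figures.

Node shift per orbit = (7273.0/86164) × 360° = 30.39°.
Equatorial spacing = 30.39 × 111.3 km/° = 3383 km.
At 74° latitude, spacing = 3383 × cos(74°) = 932 km.

932 km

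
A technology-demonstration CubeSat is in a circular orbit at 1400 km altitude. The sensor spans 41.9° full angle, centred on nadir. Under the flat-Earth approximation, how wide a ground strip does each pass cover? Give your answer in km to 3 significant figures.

1070 km

Half-angle = 41.9°/2 = 20.95°.
Swath width ≈ 2h·tan(θ/2) = 2 × 1400 × tan(20.95°) = 1072.0 km.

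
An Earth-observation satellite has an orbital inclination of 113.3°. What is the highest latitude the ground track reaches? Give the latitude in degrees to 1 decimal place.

Retrograde orbit: the ground track reaches ±(180° − i) = ±(180 − 113.3) = ±66.7°.

66.7°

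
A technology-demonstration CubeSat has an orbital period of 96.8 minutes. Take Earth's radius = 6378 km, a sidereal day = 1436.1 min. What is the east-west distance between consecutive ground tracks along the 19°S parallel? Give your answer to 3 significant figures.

2550 km

T = 96.8 min = 5808.0 s.
Node shift per orbit = (5808.0/86166) × 360° = 24.27°.
Equatorial spacing = 24.27 × 111.3 km/° = 2701 km.
At 19° latitude, spacing = 2701 × cos(19°) = 2554 km.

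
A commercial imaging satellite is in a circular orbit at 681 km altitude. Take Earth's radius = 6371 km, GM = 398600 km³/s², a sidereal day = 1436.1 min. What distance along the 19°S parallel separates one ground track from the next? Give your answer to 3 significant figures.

Semi-major axis a = 6371 + 681 = 7052 km. Period T = 2π√(a³/μ) = 2π√(7052³/398600) = 5893.6 s = 98.23 min.
Node shift per orbit = (5893.6/86166) × 360° = 24.62°.
Equatorial spacing = 24.62 × 111.2 km/° = 2738 km.
At 19° latitude, spacing = 2738 × cos(19°) = 2589 km.

2590 km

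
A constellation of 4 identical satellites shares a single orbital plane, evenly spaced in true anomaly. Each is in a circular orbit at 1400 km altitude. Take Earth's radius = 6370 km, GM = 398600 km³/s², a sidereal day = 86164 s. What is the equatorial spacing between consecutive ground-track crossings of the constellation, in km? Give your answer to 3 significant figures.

792 km

Semi-major axis a = 6370 + 1400 = 7770 km. Period T = 2π√(a³/μ) = 2π√(7770³/398600) = 6816.2 s = 113.60 min.
Single-satellite node shift = (6816.2/86164) × 360° = 28.48°.
With 4 satellites evenly phased, successive equator crossings are 28.48/4 = 7.120° apart.
That is 7.120 × 111.2 = 792 km at the equator.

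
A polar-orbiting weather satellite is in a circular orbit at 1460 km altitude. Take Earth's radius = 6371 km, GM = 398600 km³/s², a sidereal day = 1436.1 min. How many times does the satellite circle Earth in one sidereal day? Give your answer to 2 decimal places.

12.49

Semi-major axis a = 6371 + 1460 = 7831 km. Period T = 2π√(a³/μ) = 2π√(7831³/398600) = 6896.6 s = 114.94 min.
Orbits per sidereal day = 86166 / 6896.6 = 12.494.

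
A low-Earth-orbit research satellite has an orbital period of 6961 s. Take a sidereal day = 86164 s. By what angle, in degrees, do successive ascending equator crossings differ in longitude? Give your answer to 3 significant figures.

During one orbit Earth rotates (6961.0 / 86164) × 360° = 29.08°.

29.1°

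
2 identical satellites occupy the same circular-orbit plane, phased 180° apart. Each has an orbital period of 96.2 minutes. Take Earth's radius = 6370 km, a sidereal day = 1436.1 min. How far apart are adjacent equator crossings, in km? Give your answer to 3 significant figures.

1340 km

T = 96.2 min = 5772.0 s.
Single-satellite node shift = (5772.0/86166) × 360° = 24.12°.
With 2 satellites evenly phased, successive equator crossings are 24.12/2 = 12.058° apart.
That is 12.058 × 111.2 = 1341 km at the equator.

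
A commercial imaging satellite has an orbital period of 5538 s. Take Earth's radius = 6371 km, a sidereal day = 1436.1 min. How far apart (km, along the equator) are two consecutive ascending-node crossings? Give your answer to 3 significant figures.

2570 km

During one orbit Earth rotates (5538.0 / 86166) × 360° = 23.14°.
At the equator that is 23.14° × (2π·6371/360) km/° = 23.14 × 111.2 = 2573 km.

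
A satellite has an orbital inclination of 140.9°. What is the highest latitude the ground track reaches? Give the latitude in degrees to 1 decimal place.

39.1°

Retrograde orbit: the ground track reaches ±(180° − i) = ±(180 − 140.9) = ±39.1°.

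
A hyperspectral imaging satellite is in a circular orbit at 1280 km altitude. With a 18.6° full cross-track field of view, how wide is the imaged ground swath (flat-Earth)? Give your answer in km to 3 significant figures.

Half-angle = 18.6°/2 = 9.3°.
Swath width ≈ 2h·tan(θ/2) = 2 × 1280 × tan(9.3°) = 419.2 km.

419 km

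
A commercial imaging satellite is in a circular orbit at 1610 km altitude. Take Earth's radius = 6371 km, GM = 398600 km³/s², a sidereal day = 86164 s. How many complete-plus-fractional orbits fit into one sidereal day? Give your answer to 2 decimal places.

12.14

Semi-major axis a = 6371 + 1610 = 7981 km. Period T = 2π√(a³/μ) = 2π√(7981³/398600) = 7095.7 s = 118.26 min.
Orbits per sidereal day = 86164 / 7095.7 = 12.143.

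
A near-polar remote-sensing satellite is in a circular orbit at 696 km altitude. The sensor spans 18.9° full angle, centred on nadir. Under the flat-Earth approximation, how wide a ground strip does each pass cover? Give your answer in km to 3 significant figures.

Half-angle = 18.9°/2 = 9.45°.
Swath width ≈ 2h·tan(θ/2) = 2 × 696 × tan(9.45°) = 231.7 km.

232 km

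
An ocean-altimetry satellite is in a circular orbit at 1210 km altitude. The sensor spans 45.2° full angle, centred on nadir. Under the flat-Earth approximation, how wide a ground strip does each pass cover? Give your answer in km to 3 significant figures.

1010 km

Half-angle = 45.2°/2 = 22.6°.
Swath width ≈ 2h·tan(θ/2) = 2 × 1210 × tan(22.6°) = 1007.3 km.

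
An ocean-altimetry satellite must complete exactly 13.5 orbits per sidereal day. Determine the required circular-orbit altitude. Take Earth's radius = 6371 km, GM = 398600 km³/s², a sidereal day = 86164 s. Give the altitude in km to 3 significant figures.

Required period T = 86164 / 13.5 = 6382.5 s.
From T = 2π√(a³/μ): a = (μ T²/4π²)^(1/3) = (398600 × 6382.5² / 4π²)^(1/3) = 7437 km.
Altitude h = a − R = 7437 − 6371 = 1066 km.

1070 km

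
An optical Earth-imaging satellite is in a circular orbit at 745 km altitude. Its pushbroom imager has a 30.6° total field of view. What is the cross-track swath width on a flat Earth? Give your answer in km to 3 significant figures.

Half-angle = 30.6°/2 = 15.3°.
Swath width ≈ 2h·tan(θ/2) = 2 × 745 × tan(15.3°) = 407.6 km.

408 km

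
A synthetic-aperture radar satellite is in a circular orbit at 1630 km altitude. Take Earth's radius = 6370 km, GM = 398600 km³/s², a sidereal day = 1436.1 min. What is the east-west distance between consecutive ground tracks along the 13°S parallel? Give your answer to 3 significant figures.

3220 km

Semi-major axis a = 6370 + 1630 = 8000 km. Period T = 2π√(a³/μ) = 2π√(8000³/398600) = 7121.1 s = 118.68 min.
Node shift per orbit = (7121.1/86166) × 360° = 29.75°.
Equatorial spacing = 29.75 × 111.2 km/° = 3308 km.
At 13° latitude, spacing = 3308 × cos(13°) = 3223 km.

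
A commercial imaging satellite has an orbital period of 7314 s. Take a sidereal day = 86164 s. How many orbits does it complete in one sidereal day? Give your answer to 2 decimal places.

Orbits per sidereal day = 86164 / 7314.0 = 11.781.

11.78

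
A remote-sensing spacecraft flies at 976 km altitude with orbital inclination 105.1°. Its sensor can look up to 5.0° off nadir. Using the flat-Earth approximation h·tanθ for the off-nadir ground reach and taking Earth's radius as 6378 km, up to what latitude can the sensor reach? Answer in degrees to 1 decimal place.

Retrograde orbit: the ground track reaches ±(180° − i) = ±(180 − 105.1) = ±74.9°.
Sensor half-swath on the ground ≈ 976·tan(5.0°) = 85 km = 0.77° of latitude.
Maximum observable latitude ≈ 74.9 + 0.77 = 75.7°.

75.7°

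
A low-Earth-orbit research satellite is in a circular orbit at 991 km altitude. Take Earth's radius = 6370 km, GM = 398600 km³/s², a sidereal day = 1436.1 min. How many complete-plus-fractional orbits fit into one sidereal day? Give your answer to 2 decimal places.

13.71

Semi-major axis a = 6370 + 991 = 7361 km. Period T = 2π√(a³/μ) = 2π√(7361³/398600) = 6285.2 s = 104.75 min.
Orbits per sidereal day = 86166 / 6285.2 = 13.709.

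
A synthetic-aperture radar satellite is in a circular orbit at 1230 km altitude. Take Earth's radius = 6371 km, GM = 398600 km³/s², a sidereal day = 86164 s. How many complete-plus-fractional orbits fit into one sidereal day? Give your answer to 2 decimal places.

13.06

Semi-major axis a = 6371 + 1230 = 7601 km. Period T = 2π√(a³/μ) = 2π√(7601³/398600) = 6595.0 s = 109.92 min.
Orbits per sidereal day = 86164 / 6595.0 = 13.065.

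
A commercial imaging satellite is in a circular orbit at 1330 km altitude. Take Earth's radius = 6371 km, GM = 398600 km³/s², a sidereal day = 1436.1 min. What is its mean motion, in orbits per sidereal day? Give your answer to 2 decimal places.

12.81

Semi-major axis a = 6371 + 1330 = 7701 km. Period T = 2π√(a³/μ) = 2π√(7701³/398600) = 6725.6 s = 112.09 min.
Orbits per sidereal day = 86166 / 6725.6 = 12.812.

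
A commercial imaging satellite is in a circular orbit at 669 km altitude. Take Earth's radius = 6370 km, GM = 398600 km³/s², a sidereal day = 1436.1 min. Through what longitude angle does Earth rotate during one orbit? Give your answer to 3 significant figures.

Semi-major axis a = 6370 + 669 = 7039 km. Period T = 2π√(a³/μ) = 2π√(7039³/398600) = 5877.3 s = 97.95 min.
During one orbit Earth rotates (5877.3 / 86166) × 360° = 24.56°.

24.6°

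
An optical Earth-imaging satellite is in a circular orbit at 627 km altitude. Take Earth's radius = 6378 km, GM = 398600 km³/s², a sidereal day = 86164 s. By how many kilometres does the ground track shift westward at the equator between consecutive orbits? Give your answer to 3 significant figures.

2710 km

Semi-major axis a = 6378 + 627 = 7005 km. Period T = 2π√(a³/μ) = 2π√(7005³/398600) = 5834.8 s = 97.25 min.
During one orbit Earth rotates (5834.8 / 86164) × 360° = 24.38°.
At the equator that is 24.38° × (2π·6378/360) km/° = 24.38 × 111.3 = 2714 km.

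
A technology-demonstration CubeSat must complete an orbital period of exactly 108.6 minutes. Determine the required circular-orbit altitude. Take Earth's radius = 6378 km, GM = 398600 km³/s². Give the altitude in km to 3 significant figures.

T = 108.6 min = 6516.0 s.
From T = 2π√(a³/μ): a = (μ T²/4π²)^(1/3) = (398600 × 6516.0² / 4π²)^(1/3) = 7540 km.
Altitude h = a − R = 7540 − 6378 = 1162 km.

1160 km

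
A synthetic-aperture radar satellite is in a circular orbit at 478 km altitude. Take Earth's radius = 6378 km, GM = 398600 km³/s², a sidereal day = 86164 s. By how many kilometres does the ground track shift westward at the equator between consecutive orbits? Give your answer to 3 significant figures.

Semi-major axis a = 6378 + 478 = 6856 km. Period T = 2π√(a³/μ) = 2π√(6856³/398600) = 5649.6 s = 94.16 min.
During one orbit Earth rotates (5649.6 / 86164) × 360° = 23.60°.
At the equator that is 23.60° × (2π·6378/360) km/° = 23.60 × 111.3 = 2628 km.

2630 km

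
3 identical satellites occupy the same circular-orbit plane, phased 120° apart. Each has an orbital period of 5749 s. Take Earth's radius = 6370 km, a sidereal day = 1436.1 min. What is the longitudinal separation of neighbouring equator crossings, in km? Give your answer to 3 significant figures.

890 km

Single-satellite node shift = (5749.0/86166) × 360° = 24.02°.
With 3 satellites evenly phased, successive equator crossings are 24.02/3 = 8.006° apart.
That is 8.006 × 111.2 = 890 km at the equator.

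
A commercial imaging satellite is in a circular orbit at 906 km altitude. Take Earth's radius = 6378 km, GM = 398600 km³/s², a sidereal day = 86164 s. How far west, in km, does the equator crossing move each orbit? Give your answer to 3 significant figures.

2880 km

Semi-major axis a = 6378 + 906 = 7284 km. Period T = 2π√(a³/μ) = 2π√(7284³/398600) = 6186.8 s = 103.11 min.
During one orbit Earth rotates (6186.8 / 86164) × 360° = 25.85°.
At the equator that is 25.85° × (2π·6378/360) km/° = 25.85 × 111.3 = 2877 km.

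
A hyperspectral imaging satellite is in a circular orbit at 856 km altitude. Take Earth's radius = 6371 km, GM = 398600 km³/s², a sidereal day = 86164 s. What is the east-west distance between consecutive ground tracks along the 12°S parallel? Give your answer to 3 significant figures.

2780 km

Semi-major axis a = 6371 + 856 = 7227 km. Period T = 2π√(a³/μ) = 2π√(7227³/398600) = 6114.3 s = 101.91 min.
Node shift per orbit = (6114.3/86164) × 360° = 25.55°.
Equatorial spacing = 25.55 × 111.2 km/° = 2841 km.
At 12° latitude, spacing = 2841 × cos(12°) = 2779 km.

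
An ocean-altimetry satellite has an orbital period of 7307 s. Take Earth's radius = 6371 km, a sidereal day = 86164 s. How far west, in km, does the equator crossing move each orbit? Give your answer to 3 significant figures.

3390 km

During one orbit Earth rotates (7307.0 / 86164) × 360° = 30.53°.
At the equator that is 30.53° × (2π·6371/360) km/° = 30.53 × 111.2 = 3395 km.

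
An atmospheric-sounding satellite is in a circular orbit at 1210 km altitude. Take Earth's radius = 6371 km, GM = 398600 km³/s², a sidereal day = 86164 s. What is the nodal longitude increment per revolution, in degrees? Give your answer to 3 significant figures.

27.4°

Semi-major axis a = 6371 + 1210 = 7581 km. Period T = 2π√(a³/μ) = 2π√(7581³/398600) = 6569.0 s = 109.48 min.
During one orbit Earth rotates (6569.0 / 86164) × 360° = 27.45°.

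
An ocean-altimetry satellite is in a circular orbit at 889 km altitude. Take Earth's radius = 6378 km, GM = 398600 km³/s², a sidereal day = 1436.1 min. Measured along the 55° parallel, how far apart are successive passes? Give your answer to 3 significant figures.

1640 km

Semi-major axis a = 6378 + 889 = 7267 km. Period T = 2π√(a³/μ) = 2π√(7267³/398600) = 6165.2 s = 102.75 min.
Node shift per orbit = (6165.2/86166) × 360° = 25.76°.
Equatorial spacing = 25.76 × 111.3 km/° = 2867 km.
At 55° latitude, spacing = 2867 × cos(55°) = 1645 km.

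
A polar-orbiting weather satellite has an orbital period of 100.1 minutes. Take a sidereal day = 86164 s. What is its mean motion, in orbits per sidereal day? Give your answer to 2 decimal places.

T = 100.1 min = 6006.0 s.
Orbits per sidereal day = 86164 / 6006.0 = 14.346.

14.35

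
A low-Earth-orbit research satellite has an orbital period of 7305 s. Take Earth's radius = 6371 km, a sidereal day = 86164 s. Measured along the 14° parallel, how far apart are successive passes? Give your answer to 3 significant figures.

3290 km

Node shift per orbit = (7305.0/86164) × 360° = 30.52°.
Equatorial spacing = 30.52 × 111.2 km/° = 3394 km.
At 14° latitude, spacing = 3394 × cos(14°) = 3293 km.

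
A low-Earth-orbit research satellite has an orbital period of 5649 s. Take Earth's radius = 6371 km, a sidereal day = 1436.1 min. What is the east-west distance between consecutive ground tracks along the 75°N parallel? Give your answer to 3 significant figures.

Node shift per orbit = (5649.0/86166) × 360° = 23.60°.
Equatorial spacing = 23.60 × 111.2 km/° = 2624 km.
At 75° latitude, spacing = 2624 × cos(75°) = 679 km.

679 km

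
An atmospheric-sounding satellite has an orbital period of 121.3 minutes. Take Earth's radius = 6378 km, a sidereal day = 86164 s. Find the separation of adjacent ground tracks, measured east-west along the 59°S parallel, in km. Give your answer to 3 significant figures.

T = 121.3 min = 7278.0 s.
Node shift per orbit = (7278.0/86164) × 360° = 30.41°.
Equatorial spacing = 30.41 × 111.3 km/° = 3385 km.
At 59° latitude, spacing = 3385 × cos(59°) = 1743 km.

1740 km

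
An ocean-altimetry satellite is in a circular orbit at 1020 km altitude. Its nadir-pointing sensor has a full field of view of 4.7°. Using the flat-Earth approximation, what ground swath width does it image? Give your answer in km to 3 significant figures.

Half-angle = 4.7°/2 = 2.35°.
Swath width ≈ 2h·tan(θ/2) = 2 × 1020 × tan(2.35°) = 83.7 km.

83.7 km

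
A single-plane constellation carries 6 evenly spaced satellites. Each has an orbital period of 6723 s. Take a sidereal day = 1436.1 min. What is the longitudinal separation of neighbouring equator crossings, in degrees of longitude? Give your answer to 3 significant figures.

4.68°

Single-satellite node shift = (6723.0/86166) × 360° = 28.09°.
With 6 satellites evenly phased, successive equator crossings are 28.09/6 = 4.681° apart.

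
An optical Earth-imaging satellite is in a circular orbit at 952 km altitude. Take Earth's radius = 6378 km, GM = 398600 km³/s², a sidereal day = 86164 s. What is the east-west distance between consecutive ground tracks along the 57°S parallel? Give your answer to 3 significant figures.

Semi-major axis a = 6378 + 952 = 7330 km. Period T = 2π√(a³/μ) = 2π√(7330³/398600) = 6245.5 s = 104.09 min.
Node shift per orbit = (6245.5/86164) × 360° = 26.09°.
Equatorial spacing = 26.09 × 111.3 km/° = 2905 km.
At 57° latitude, spacing = 2905 × cos(57°) = 1582 km.

1580 km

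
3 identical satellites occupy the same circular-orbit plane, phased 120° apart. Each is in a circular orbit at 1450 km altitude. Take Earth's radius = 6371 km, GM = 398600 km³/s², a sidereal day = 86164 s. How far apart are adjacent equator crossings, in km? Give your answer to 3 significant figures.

1070 km

Semi-major axis a = 6371 + 1450 = 7821 km. Period T = 2π√(a³/μ) = 2π√(7821³/398600) = 6883.4 s = 114.72 min.
Single-satellite node shift = (6883.4/86164) × 360° = 28.76°.
With 3 satellites evenly phased, successive equator crossings are 28.76/3 = 9.586° apart.
That is 9.586 × 111.2 = 1066 km at the equator.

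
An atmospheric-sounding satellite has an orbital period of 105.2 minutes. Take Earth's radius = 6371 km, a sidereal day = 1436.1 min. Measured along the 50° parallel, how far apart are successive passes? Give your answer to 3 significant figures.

1880 km

T = 105.2 min = 6312.0 s.
Node shift per orbit = (6312.0/86166) × 360° = 26.37°.
Equatorial spacing = 26.37 × 111.2 km/° = 2932 km.
At 50° latitude, spacing = 2932 × cos(50°) = 1885 km.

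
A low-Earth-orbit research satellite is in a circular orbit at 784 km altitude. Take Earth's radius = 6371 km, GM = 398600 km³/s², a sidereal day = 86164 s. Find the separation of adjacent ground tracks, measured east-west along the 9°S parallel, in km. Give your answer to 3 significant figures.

Semi-major axis a = 6371 + 784 = 7155 km. Period T = 2π√(a³/μ) = 2π√(7155³/398600) = 6023.2 s = 100.39 min.
Node shift per orbit = (6023.2/86164) × 360° = 25.17°.
Equatorial spacing = 25.17 × 111.2 km/° = 2798 km.
At 9° latitude, spacing = 2798 × cos(9°) = 2764 km.

2760 km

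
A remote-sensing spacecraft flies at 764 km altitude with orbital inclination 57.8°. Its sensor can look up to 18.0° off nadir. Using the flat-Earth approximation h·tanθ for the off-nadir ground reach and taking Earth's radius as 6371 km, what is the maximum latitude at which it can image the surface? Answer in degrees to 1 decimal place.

For a prograde orbit the ground track reaches latitude ±i = ±57.8°.
Sensor half-swath on the ground ≈ 764·tan(18.0°) = 248 km = 2.23° of latitude.
Maximum observable latitude ≈ 57.8 + 2.23 = 60.0°.

60.0°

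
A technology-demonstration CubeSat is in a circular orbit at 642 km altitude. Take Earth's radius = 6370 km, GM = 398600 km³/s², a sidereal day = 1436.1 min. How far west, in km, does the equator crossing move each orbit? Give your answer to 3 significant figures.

2710 km

Semi-major axis a = 6370 + 642 = 7012 km. Period T = 2π√(a³/μ) = 2π√(7012³/398600) = 5843.5 s = 97.39 min.
During one orbit Earth rotates (5843.5 / 86166) × 360° = 24.41°.
At the equator that is 24.41° × (2π·6370/360) km/° = 24.41 × 111.2 = 2714 km.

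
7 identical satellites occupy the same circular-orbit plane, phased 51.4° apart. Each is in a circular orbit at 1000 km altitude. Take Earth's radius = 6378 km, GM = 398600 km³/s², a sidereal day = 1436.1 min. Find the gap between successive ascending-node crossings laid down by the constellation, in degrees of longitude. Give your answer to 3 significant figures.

3.76°

Semi-major axis a = 6378 + 1000 = 7378 km. Period T = 2π√(a³/μ) = 2π√(7378³/398600) = 6306.9 s = 105.12 min.
Single-satellite node shift = (6306.9/86166) × 360° = 26.35°.
With 7 satellites evenly phased, successive equator crossings are 26.35/7 = 3.764° apart.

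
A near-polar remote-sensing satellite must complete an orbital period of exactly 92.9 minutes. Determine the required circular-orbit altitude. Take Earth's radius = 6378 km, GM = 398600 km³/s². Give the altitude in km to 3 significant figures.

T = 92.9 min = 5574.0 s.
From T = 2π√(a³/μ): a = (μ T²/4π²)^(1/3) = (398600 × 5574.0² / 4π²)^(1/3) = 6795 km.
Altitude h = a − R = 6795 − 6378 = 417 km.

417 km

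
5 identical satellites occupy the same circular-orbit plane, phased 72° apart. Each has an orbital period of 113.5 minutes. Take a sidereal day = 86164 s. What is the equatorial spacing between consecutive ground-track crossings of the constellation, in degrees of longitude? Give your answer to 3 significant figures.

5.69°

T = 113.5 min = 6810.0 s.
Single-satellite node shift = (6810.0/86164) × 360° = 28.45°.
With 5 satellites evenly phased, successive equator crossings are 28.45/5 = 5.691° apart.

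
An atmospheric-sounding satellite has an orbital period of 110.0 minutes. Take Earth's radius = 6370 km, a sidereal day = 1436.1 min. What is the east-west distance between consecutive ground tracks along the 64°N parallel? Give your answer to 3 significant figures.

T = 110.0 min = 6600.0 s.
Node shift per orbit = (6600.0/86166) × 360° = 27.57°.
Equatorial spacing = 27.57 × 111.2 km/° = 3066 km.
At 64° latitude, spacing = 3066 × cos(64°) = 1344 km.

1340 km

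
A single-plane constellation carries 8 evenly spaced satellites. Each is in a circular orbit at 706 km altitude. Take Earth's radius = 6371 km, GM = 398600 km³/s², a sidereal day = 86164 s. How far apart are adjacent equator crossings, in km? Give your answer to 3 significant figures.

Semi-major axis a = 6371 + 706 = 7077 km. Period T = 2π√(a³/μ) = 2π√(7077³/398600) = 5925.0 s = 98.75 min.
Single-satellite node shift = (5925.0/86164) × 360° = 24.75°.
With 8 satellites evenly phased, successive equator crossings are 24.75/8 = 3.094° apart.
That is 3.094 × 111.2 = 344 km at the equator.

344 km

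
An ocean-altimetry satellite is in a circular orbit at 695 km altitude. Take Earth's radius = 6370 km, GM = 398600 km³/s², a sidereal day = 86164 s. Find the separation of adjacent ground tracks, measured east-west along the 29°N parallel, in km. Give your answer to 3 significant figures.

2400 km

Semi-major axis a = 6370 + 695 = 7065 km. Period T = 2π√(a³/μ) = 2π√(7065³/398600) = 5909.9 s = 98.50 min.
Node shift per orbit = (5909.9/86164) × 360° = 24.69°.
Equatorial spacing = 24.69 × 111.2 km/° = 2745 km.
At 29° latitude, spacing = 2745 × cos(29°) = 2401 km.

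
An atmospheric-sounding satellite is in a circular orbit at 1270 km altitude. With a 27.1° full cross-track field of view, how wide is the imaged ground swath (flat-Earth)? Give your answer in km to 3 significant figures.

Half-angle = 27.1°/2 = 13.55°.
Swath width ≈ 2h·tan(θ/2) = 2 × 1270 × tan(13.55°) = 612.1 km.

612 km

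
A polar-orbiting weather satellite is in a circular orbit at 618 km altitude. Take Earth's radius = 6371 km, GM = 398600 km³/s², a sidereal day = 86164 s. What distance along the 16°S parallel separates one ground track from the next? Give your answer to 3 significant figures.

Semi-major axis a = 6371 + 618 = 6989 km. Period T = 2π√(a³/μ) = 2π√(6989³/398600) = 5814.8 s = 96.91 min.
Node shift per orbit = (5814.8/86164) × 360° = 24.29°.
Equatorial spacing = 24.29 × 111.2 km/° = 2701 km.
At 16° latitude, spacing = 2701 × cos(16°) = 2597 km.

2600 km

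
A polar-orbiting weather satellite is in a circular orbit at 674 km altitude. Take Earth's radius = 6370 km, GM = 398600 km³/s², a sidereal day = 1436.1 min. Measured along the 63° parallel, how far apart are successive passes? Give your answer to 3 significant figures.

1240 km

Semi-major axis a = 6370 + 674 = 7044 km. Period T = 2π√(a³/μ) = 2π√(7044³/398600) = 5883.6 s = 98.06 min.
Node shift per orbit = (5883.6/86166) × 360° = 24.58°.
Equatorial spacing = 24.58 × 111.2 km/° = 2733 km.
At 63° latitude, spacing = 2733 × cos(63°) = 1241 km.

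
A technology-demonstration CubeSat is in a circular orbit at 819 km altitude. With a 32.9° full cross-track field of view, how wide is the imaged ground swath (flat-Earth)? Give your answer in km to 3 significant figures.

Half-angle = 32.9°/2 = 16.45°.
Swath width ≈ 2h·tan(θ/2) = 2 × 819 × tan(16.45°) = 483.6 km.

484 km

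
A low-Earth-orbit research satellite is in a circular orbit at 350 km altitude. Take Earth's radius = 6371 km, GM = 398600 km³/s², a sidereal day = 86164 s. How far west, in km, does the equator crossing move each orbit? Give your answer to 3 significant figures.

Semi-major axis a = 6371 + 350 = 6721 km. Period T = 2π√(a³/μ) = 2π√(6721³/398600) = 5483.6 s = 91.39 min.
During one orbit Earth rotates (5483.6 / 86164) × 360° = 22.91°.
At the equator that is 22.91° × (2π·6371/360) km/° = 22.91 × 111.2 = 2548 km.

2550 km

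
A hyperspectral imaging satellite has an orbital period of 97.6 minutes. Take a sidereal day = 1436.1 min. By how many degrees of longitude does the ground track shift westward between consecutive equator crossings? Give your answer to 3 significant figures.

24.5°

T = 97.6 min = 5856.0 s.
During one orbit Earth rotates (5856.0 / 86166) × 360° = 24.47°.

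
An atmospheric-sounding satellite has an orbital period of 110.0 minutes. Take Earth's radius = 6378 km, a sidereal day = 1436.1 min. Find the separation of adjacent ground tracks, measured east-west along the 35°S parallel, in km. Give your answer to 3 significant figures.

2510 km

T = 110.0 min = 6600.0 s.
Node shift per orbit = (6600.0/86166) × 360° = 27.57°.
Equatorial spacing = 27.57 × 111.3 km/° = 3070 km.
At 35° latitude, spacing = 3070 × cos(35°) = 2514 km.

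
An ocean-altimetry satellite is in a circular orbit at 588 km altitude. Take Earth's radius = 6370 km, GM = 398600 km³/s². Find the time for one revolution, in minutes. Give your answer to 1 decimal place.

96.3 min

Semi-major axis a = 6370 + 588 = 6958 km. Period T = 2π√(a³/μ) = 2π√(6958³/398600) = 5776.1 s = 96.27 min.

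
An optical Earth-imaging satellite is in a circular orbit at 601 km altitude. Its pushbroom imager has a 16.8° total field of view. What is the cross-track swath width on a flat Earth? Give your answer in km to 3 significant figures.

Half-angle = 16.8°/2 = 8.4°.
Swath width ≈ 2h·tan(θ/2) = 2 × 601 × tan(8.4°) = 177.5 km.

177 km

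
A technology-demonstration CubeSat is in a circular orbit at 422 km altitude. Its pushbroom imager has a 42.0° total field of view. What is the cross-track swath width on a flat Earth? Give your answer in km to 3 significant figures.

324 km

Half-angle = 42.0°/2 = 21°.
Swath width ≈ 2h·tan(θ/2) = 2 × 422 × tan(21°) = 324.0 km.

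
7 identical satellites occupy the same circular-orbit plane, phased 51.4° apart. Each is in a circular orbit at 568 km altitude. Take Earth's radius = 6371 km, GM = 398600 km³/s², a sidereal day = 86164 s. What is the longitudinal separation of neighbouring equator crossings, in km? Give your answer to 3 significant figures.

Semi-major axis a = 6371 + 568 = 6939 km. Period T = 2π√(a³/μ) = 2π√(6939³/398600) = 5752.5 s = 95.87 min.
Single-satellite node shift = (5752.5/86164) × 360° = 24.03°.
With 7 satellites evenly phased, successive equator crossings are 24.03/7 = 3.433° apart.
That is 3.433 × 111.2 = 382 km at the equator.

382 km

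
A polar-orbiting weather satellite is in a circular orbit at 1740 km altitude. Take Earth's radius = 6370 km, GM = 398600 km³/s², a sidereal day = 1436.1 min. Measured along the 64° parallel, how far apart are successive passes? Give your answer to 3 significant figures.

1480 km

Semi-major axis a = 6370 + 1740 = 8110 km. Period T = 2π√(a³/μ) = 2π√(8110³/398600) = 7268.5 s = 121.14 min.
Node shift per orbit = (7268.5/86166) × 360° = 30.37°.
Equatorial spacing = 30.37 × 111.2 km/° = 3376 km.
At 64° latitude, spacing = 3376 × cos(64°) = 1480 km.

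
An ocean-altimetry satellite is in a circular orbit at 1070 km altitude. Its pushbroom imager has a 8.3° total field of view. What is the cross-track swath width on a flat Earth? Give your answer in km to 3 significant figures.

Half-angle = 8.3°/2 = 4.15°.
Swath width ≈ 2h·tan(θ/2) = 2 × 1070 × tan(4.15°) = 155.3 km.

155 km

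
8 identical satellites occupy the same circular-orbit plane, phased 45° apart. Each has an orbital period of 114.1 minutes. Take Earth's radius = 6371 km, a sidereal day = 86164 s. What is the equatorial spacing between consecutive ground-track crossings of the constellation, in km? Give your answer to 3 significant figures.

398 km

T = 114.1 min = 6846.0 s.
Single-satellite node shift = (6846.0/86164) × 360° = 28.60°.
With 8 satellites evenly phased, successive equator crossings are 28.60/8 = 3.575° apart.
That is 3.575 × 111.2 = 398 km at the equator.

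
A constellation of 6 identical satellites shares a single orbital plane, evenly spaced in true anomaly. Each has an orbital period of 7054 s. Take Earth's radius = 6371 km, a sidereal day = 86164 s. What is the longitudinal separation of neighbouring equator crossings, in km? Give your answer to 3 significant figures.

546 km

Single-satellite node shift = (7054.0/86164) × 360° = 29.47°.
With 6 satellites evenly phased, successive equator crossings are 29.47/6 = 4.912° apart.
That is 4.912 × 111.2 = 546 km at the equator.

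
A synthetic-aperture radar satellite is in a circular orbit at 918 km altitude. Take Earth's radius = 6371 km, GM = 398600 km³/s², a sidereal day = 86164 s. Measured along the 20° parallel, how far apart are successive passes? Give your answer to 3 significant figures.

Semi-major axis a = 6371 + 918 = 7289 km. Period T = 2π√(a³/μ) = 2π√(7289³/398600) = 6193.2 s = 103.22 min.
Node shift per orbit = (6193.2/86164) × 360° = 25.88°.
Equatorial spacing = 25.88 × 111.2 km/° = 2877 km.
At 20° latitude, spacing = 2877 × cos(20°) = 2704 km.

2700 km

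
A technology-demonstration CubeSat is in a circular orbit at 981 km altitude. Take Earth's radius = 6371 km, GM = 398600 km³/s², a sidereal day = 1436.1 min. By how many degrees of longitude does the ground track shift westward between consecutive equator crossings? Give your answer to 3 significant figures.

Semi-major axis a = 6371 + 981 = 7352 km. Period T = 2π√(a³/μ) = 2π√(7352³/398600) = 6273.6 s = 104.56 min.
During one orbit Earth rotates (6273.6 / 86166) × 360° = 26.21°.

26.2°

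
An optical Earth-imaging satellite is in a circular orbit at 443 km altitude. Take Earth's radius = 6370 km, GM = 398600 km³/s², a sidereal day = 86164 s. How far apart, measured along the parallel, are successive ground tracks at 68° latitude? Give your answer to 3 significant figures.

Semi-major axis a = 6370 + 443 = 6813 km. Period T = 2π√(a³/μ) = 2π√(6813³/398600) = 5596.5 s = 93.28 min.
Node shift per orbit = (5596.5/86164) × 360° = 23.38°.
Equatorial spacing = 23.38 × 111.2 km/° = 2600 km.
At 68° latitude, spacing = 2600 × cos(68°) = 974 km.

974 km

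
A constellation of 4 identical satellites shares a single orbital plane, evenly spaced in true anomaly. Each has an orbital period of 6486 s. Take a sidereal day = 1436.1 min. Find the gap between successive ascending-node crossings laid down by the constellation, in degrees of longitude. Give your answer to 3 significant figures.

Single-satellite node shift = (6486.0/86166) × 360° = 27.10°.
With 4 satellites evenly phased, successive equator crossings are 27.10/4 = 6.775° apart.

6.77°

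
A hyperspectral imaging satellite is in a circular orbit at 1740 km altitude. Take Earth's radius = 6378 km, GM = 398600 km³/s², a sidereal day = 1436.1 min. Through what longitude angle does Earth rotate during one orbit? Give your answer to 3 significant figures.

Semi-major axis a = 6378 + 1740 = 8118 km. Period T = 2π√(a³/μ) = 2π√(8118³/398600) = 7279.2 s = 121.32 min.
During one orbit Earth rotates (7279.2 / 86166) × 360° = 30.41°.

30.4°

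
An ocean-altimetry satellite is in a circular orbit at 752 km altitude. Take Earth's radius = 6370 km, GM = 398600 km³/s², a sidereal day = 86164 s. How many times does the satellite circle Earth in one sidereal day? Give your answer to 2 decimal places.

14.40

Semi-major axis a = 6370 + 752 = 7122 km. Period T = 2π√(a³/μ) = 2π√(7122³/398600) = 5981.6 s = 99.69 min.
Orbits per sidereal day = 86164 / 5981.6 = 14.405.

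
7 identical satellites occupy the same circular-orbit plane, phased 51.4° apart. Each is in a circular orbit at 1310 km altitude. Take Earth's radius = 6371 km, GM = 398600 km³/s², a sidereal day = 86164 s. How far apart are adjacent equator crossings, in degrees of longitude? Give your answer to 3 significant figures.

4.00°

Semi-major axis a = 6371 + 1310 = 7681 km. Period T = 2π√(a³/μ) = 2π√(7681³/398600) = 6699.4 s = 111.66 min.
Single-satellite node shift = (6699.4/86164) × 360° = 27.99°.
With 7 satellites evenly phased, successive equator crossings are 27.99/7 = 3.999° apart.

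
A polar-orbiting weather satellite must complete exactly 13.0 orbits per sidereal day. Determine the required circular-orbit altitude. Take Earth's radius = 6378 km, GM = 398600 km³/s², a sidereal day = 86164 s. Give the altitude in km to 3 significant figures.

Required period T = 86164 / 13.0 = 6628.0 s.
From T = 2π√(a³/μ): a = (μ T²/4π²)^(1/3) = (398600 × 6628.0² / 4π²)^(1/3) = 7626 km.
Altitude h = a − R = 7626 − 6378 = 1248 km.

1250 km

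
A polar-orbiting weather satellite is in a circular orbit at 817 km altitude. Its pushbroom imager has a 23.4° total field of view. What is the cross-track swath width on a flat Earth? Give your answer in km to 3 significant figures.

338 km

Half-angle = 23.4°/2 = 11.7°.
Swath width ≈ 2h·tan(θ/2) = 2 × 817 × tan(11.7°) = 338.4 km.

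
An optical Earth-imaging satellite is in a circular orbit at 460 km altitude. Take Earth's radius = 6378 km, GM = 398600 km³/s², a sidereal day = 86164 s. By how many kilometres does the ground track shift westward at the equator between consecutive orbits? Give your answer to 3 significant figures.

Semi-major axis a = 6378 + 460 = 6838 km. Period T = 2π√(a³/μ) = 2π√(6838³/398600) = 5627.4 s = 93.79 min.
During one orbit Earth rotates (5627.4 / 86164) × 360° = 23.51°.
At the equator that is 23.51° × (2π·6378/360) km/° = 23.51 × 111.3 = 2617 km.

2620 km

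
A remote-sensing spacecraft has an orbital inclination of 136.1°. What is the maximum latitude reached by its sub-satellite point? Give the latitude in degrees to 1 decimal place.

43.9°

Retrograde orbit: the ground track reaches ±(180° − i) = ±(180 − 136.1) = ±43.9°.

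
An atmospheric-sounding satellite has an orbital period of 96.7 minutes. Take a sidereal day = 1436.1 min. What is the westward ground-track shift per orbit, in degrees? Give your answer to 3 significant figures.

24.2°

T = 96.7 min = 5802.0 s.
During one orbit Earth rotates (5802.0 / 86166) × 360° = 24.24°.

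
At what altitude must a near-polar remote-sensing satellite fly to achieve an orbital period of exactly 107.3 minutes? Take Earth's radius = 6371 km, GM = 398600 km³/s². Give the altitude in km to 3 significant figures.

T = 107.3 min = 6438.0 s.
From T = 2π√(a³/μ): a = (μ T²/4π²)^(1/3) = (398600 × 6438.0² / 4π²)^(1/3) = 7480 km.
Altitude h = a − R = 7480 − 6371 = 1109 km.

1110 km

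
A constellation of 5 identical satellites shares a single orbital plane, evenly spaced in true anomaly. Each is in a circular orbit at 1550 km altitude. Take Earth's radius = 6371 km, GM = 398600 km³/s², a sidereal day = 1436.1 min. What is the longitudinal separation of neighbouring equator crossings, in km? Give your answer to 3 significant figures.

652 km

Semi-major axis a = 6371 + 1550 = 7921 km. Period T = 2π√(a³/μ) = 2π√(7921³/398600) = 7015.9 s = 116.93 min.
Single-satellite node shift = (7015.9/86166) × 360° = 29.31°.
With 5 satellites evenly phased, successive equator crossings are 29.31/5 = 5.862° apart.
That is 5.862 × 111.2 = 652 km at the equator.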